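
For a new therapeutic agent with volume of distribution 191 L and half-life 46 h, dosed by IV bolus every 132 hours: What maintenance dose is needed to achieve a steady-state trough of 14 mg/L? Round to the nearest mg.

16869 mg

τ/t½ = 132/46 ≈ 2.8696, so f = (1/2)^(132/46) ≈ 0.136828.
Cmin,ss = (D/Vd)·f/(1−f), so D = Cmin,ss·Vd·(1−f)/f.
D = 14 × 191 × (1−f)/f ≈ 14 × 191 × 6.30845 ≈ 16868.80 mg.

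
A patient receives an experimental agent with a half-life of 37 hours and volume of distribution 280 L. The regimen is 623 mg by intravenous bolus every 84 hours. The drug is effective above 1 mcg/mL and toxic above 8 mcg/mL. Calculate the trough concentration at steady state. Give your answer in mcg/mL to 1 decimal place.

0.6 mcg/mL

k = ln2/t½ = ln2/37 ≈ 0.018734 h⁻¹; fraction remaining f = e^(−kτ) = e^(−0.018734×84) ≈ 0.2073.
Each bolus raises the concentration by D/Vd = 623/280 ≈ 2.225 mcg/mL.
Steady-state trough Cmin,ss = C₀·f/(1−f) ≈ 2.225 × 0.2073/0.7927 ≈ 0.582 mcg/mL.
Trough 0.6 mcg/mL vs MEC 1 mcg/mL: subtherapeutic.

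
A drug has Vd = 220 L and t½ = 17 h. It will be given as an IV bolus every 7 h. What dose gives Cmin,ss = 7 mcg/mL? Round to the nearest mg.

509 mg

τ/t½ = 7/17 ≈ 0.41176, so f = (1/2)^(7/17) ≈ 0.751703.
Cmin,ss = (D/Vd)·f/(1−f), so D = Cmin,ss·Vd·(1−f)/f.
D = 7 × 220 × (1−f)/f ≈ 7 × 220 × 0.33031 ≈ 508.68 mg.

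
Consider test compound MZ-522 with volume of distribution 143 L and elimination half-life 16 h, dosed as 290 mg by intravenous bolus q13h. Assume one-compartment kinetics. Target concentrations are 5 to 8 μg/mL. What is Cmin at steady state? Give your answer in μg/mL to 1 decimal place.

2.7 μg/mL

τ/t½ = 13/16 ≈ 0.8125, so fraction remaining f = (1/2)^(13/16) ≈ 0.5694.
Each bolus raises the concentration by D/Vd = 290/143 ≈ 2.028 μg/mL.
Steady-state trough Cmin,ss = C₀·f/(1−f) ≈ 2.028 × 0.5694/0.4306 ≈ 2.682 μg/mL.
Trough 2.7 μg/mL vs MEC 5 μg/mL: subtherapeutic.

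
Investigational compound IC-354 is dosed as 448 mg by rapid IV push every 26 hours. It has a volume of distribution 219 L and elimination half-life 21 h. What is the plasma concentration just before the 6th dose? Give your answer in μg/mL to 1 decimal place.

f = (1/2)^(τ/t½) = (1/2)^(26/21) ≈ 0.4239.
C₀ = D/Vd = 448/219 ≈ 2.046 μg/mL.
Before the 6th dose, 5 doses have been given. Superposition: Cmin = C₀·(f + f² + … + f^5).
≈ 2.046 × (0.4239 + 0.1797 + 0.0762 + 0.0323 + 0.0137) ≈ 2.046 × 0.7258 ≈ 1.485 μg/mL.

1.5 μg/mL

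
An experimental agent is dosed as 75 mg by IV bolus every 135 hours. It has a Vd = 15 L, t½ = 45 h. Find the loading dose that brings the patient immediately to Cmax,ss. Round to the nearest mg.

f = (1/2)^(135/45) ≈ 0.125000; accumulation ratio R = 1/(1−f) ≈ 1.14286.
Loading dose to hit Cmax,ss on first dose: D_load = D_maint·R ≈ 75 × 1.14286 ≈ 85.71 mg.

86 mg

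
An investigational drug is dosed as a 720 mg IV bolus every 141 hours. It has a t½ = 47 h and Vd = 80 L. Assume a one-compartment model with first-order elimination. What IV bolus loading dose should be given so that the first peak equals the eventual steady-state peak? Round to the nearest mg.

f = (1/2)^(141/47) ≈ 0.125000; accumulation ratio R = 1/(1−f) ≈ 1.14286.
Loading dose to hit Cmax,ss on first dose: D_load = D_maint·R ≈ 720 × 1.14286 ≈ 822.86 mg.

823 mg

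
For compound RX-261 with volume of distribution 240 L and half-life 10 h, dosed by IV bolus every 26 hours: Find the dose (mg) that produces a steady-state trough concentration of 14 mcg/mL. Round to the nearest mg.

τ/t½ = 26/10 ≈ 2.6, so f = (1/2)^(26/10) ≈ 0.164938.
Cmin,ss = (D/Vd)·f/(1−f), so D = Cmin,ss·Vd·(1−f)/f.
D = 14 × 240 × (1−f)/f ≈ 14 × 240 × 5.06288 ≈ 17011.28 mg.

17011 mg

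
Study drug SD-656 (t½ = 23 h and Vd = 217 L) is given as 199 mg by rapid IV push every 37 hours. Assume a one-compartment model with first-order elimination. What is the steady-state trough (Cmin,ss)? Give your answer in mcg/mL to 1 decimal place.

0.4 mcg/mL

τ/t½ = 37/23 ≈ 1.6087, so fraction remaining f = (1/2)^(37/23) ≈ 0.3279.
Accumulation ratio R = 1/(1 − f) ≈ 1/0.6721 ≈ 1.4879.
Each bolus raises the concentration by D/Vd = 199/217 ≈ 0.917 mcg/mL.
Steady-state peak Cmax,ss = C₀·R ≈ 0.917 × 1.4879 ≈ 1.364 mcg/mL.
One interval later, Cmin,ss = Cmax,ss·e^(−kτ) ≈ 1.364 × 0.3279 ≈ 0.447 mcg/mL.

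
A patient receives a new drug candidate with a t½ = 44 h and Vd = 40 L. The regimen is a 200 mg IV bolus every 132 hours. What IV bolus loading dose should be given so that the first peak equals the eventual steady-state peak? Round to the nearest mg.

229 mg

f = (1/2)^(132/44) ≈ 0.125000; accumulation ratio R = 1/(1−f) ≈ 1.14286.
Loading dose to hit Cmax,ss on first dose: D_load = D_maint·R ≈ 200 × 1.14286 ≈ 228.57 mg.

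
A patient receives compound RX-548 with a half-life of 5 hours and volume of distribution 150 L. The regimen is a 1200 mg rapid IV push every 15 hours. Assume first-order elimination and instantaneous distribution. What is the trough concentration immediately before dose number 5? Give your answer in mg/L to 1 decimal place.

f = (1/2)^(τ/t½) = (1/2)^(15/5) ≈ 0.1250.
C₀ = D/Vd = 1200/150 ≈ 8.000 mg/L.
Before the 5th dose, 4 doses have been given. Superposition: Cmin = C₀·(f + f² + … + f^4).
≈ 8.000 × (0.1250 + 0.0156 + 0.0020 + 0.0002) ≈ 8.000 × 0.1428 ≈ 1.142 mg/L.

1.1 mg/L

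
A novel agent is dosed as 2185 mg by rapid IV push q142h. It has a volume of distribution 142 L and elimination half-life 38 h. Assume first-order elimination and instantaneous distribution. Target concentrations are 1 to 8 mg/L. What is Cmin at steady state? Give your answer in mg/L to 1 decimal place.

1.2 mg/L

τ/t½ = 142/38 ≈ 3.7368, so fraction remaining f = (1/2)^(142/38) ≈ 0.0750.
Each bolus raises the concentration by D/Vd = 2185/142 ≈ 15.387 mg/L.
Steady-state trough Cmin,ss = C₀·f/(1−f) ≈ 15.387 × 0.0750/0.9250 ≈ 1.248 mg/L.
Trough 1.2 mg/L vs MEC 1 mg/L: adequate.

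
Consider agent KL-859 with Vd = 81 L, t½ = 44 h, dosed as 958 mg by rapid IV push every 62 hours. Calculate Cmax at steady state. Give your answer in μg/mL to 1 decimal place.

τ/t½ = 62/44 ≈ 1.4091, so fraction remaining f = (1/2)^(62/44) ≈ 0.3765.
Accumulation ratio R = 1/(1 − f) ≈ 1/0.6235 ≈ 1.6038.
Each bolus raises the concentration by D/Vd = 958/81 ≈ 11.827 μg/mL.
Steady-state peak Cmax,ss = C₀·R ≈ 11.827 × 1.6038 ≈ 18.968 μg/mL.

19.0 μg/mL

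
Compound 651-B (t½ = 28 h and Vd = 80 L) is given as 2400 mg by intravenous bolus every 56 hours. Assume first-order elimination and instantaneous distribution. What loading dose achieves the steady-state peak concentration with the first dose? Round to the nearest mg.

f = (1/2)^(56/28) ≈ 0.250000; accumulation ratio R = 1/(1−f) ≈ 1.33333.
Loading dose to hit Cmax,ss on first dose: D_load = D_maint·R ≈ 2400 × 1.33333 ≈ 3199.99 mg.

3200 mg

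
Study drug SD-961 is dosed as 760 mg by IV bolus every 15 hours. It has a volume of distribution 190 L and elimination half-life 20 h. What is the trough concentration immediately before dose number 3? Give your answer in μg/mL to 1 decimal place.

f = (1/2)^(τ/t½) = (1/2)^(15/20) ≈ 0.5946.
C₀ = D/Vd = 760/190 ≈ 4.000 μg/mL.
Before the 3rd dose, 2 doses have been given. Superposition: Cmin = C₀·(f + f²).
≈ 4.000 × (0.5946 + 0.3535) ≈ 4.000 × 0.9481 ≈ 3.792 μg/mL.

3.8 μg/mL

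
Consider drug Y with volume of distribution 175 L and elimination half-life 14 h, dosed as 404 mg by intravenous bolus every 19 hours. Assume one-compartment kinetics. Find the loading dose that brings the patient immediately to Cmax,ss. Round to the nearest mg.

f = (1/2)^(19/14) ≈ 0.390355; accumulation ratio R = 1/(1−f) ≈ 1.64030.
Loading dose to hit Cmax,ss on first dose: D_load = D_maint·R ≈ 404 × 1.64030 ≈ 662.68 mg.

663 mg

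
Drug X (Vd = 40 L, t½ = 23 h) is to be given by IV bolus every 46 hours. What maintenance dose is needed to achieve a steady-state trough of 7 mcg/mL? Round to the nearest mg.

τ/t½ = 46/23 ≈ 2, so f = (1/2)^(46/23) ≈ 0.250000.
Cmin,ss = (D/Vd)·f/(1−f), so D = Cmin,ss·Vd·(1−f)/f.
D = 7 × 40 × (1−f)/f ≈ 7 × 40 × 3.00000 ≈ 840.00 mg.

840 mg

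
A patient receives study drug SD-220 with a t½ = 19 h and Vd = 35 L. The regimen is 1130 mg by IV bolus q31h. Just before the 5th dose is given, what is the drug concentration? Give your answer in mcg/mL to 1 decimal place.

f = (1/2)^(τ/t½) = (1/2)^(31/19) ≈ 0.3227.
C₀ = D/Vd = 1130/35 ≈ 32.286 mcg/mL.
Before the 5th dose, 4 doses have been given. Superposition: Cmin = C₀·(f + f² + … + f^4).
≈ 32.286 × (0.3227 + 0.1041 + 0.0336 + 0.0108) ≈ 32.286 × 0.4712 ≈ 15.213 mcg/mL.

15.2 mcg/mL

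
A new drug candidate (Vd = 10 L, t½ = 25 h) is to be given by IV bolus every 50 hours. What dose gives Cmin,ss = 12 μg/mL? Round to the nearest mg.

τ/t½ = 50/25 ≈ 2, so f = (1/2)^(50/25) ≈ 0.250000.
Cmin,ss = (D/Vd)·f/(1−f), so D = Cmin,ss·Vd·(1−f)/f.
D = 12 × 10 × (1−f)/f ≈ 12 × 10 × 3.00000 ≈ 360.00 mg.

360 mg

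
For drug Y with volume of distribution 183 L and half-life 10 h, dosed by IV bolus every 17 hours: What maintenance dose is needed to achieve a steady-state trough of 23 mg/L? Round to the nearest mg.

9466 mg

τ/t½ = 17/10 ≈ 1.7, so f = (1/2)^(17/10) ≈ 0.307786.
Cmin,ss = (D/Vd)·f/(1−f), so D = Cmin,ss·Vd·(1−f)/f.
D = 23 × 183 × (1−f)/f ≈ 23 × 183 × 2.24901 ≈ 9466.08 mg.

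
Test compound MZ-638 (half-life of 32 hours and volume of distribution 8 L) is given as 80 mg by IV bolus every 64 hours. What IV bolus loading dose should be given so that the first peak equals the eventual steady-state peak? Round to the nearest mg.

f = (1/2)^(64/32) ≈ 0.250000; accumulation ratio R = 1/(1−f) ≈ 1.33333.
Loading dose to hit Cmax,ss on first dose: D_load = D_maint·R ≈ 80 × 1.33333 ≈ 106.67 mg.

107 mg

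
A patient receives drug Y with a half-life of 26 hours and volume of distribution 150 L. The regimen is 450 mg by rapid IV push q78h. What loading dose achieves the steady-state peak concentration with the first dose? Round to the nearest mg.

514 mg

f = (1/2)^(78/26) ≈ 0.125000; accumulation ratio R = 1/(1−f) ≈ 1.14286.
Loading dose to hit Cmax,ss on first dose: D_load = D_maint·R ≈ 450 × 1.14286 ≈ 514.29 mg.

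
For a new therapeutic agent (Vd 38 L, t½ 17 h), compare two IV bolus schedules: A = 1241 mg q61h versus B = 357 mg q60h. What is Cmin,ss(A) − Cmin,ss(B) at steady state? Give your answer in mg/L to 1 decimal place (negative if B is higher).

Regimen A: f = (1/2)^(61/17) ≈ 0.0831; Cmin,ss = (1241/38)·f/(1−f) ≈ 2.960 mg/L.
Regimen B: f = (1/2)^(60/17) ≈ 0.0866; Cmin,ss = (357/38)·f/(1−f) ≈ 0.891 mg/L.
Difference ≈ 2.960 − 0.891 ≈ 2.069 mg/L.

2.1 mg/L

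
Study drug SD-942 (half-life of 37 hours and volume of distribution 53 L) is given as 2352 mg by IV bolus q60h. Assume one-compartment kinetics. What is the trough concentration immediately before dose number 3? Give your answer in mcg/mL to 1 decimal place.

19.1 mcg/mL

f = (1/2)^(τ/t½) = (1/2)^(60/37) ≈ 0.3250.
C₀ = D/Vd = 2352/53 ≈ 44.377 mcg/mL.
Before the 3rd dose, 2 doses have been given. Superposition: Cmin = C₀·(f + f²).
≈ 44.377 × (0.3250 + 0.1056) ≈ 44.377 × 0.4306 ≈ 19.109 mcg/mL.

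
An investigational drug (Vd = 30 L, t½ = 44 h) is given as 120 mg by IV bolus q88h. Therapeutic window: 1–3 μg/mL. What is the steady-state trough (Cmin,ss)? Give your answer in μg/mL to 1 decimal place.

1.3 μg/mL

τ = 88 h = 2 half-lives, so f = (1/2)^2 = 0.25.
Accumulation ratio R = 1/(1 − f) = 1/0.75 = 4/3.
Single-dose peak C₀ = D/Vd = 120/30 = 4 μg/mL.
Steady-state peak Cmax,ss = C₀·R = 4 × 4/3 ≈ 5.333 μg/mL.
Steady-state trough Cmin,ss = Cmax,ss·f ≈ 5.333 × 0.25 ≈ 1.333 μg/mL.
Trough 1.3 μg/mL vs MEC 1 μg/mL: adequate.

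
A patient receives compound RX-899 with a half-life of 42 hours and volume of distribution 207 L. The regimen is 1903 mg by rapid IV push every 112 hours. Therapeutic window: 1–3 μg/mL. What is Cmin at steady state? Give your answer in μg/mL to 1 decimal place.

1.7 μg/mL

Over one 112-h interval, 112/42 ≈ 2.6667 half-lives elapse, leaving f ≈ 0.1575 of each dose.
Each bolus raises the concentration by D/Vd = 1903/207 ≈ 9.193 μg/mL.
Steady-state trough Cmin,ss = C₀·f/(1−f) ≈ 9.193 × 0.1575/0.8425 ≈ 1.719 μg/mL.
Trough 1.7 μg/mL vs MEC 1 μg/mL: adequate.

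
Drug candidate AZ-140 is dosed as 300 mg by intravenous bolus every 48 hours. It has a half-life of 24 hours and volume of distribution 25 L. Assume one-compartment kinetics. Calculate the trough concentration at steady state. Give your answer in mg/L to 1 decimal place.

The dosing interval is 2 half-lives, so f = 2^(−2) = 0.25.
At steady state, R = 1/(1 − 0.25) = 4/3.
Single-dose peak C₀ = D/Vd = 300/25 = 12 mg/L.
Steady-state peak Cmax,ss = C₀·R = 12 × 4/3 ≈ 16.000 mg/L.
Steady-state trough Cmin,ss = Cmax,ss·f ≈ 16.000 × 0.25 ≈ 4.000 mg/L.

4.0 mg/L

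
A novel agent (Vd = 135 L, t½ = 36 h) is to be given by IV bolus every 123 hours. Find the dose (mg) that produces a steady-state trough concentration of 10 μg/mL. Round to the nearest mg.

13066 mg

τ/t½ = 123/36 ≈ 3.4167, so f = (1/2)^(123/36) ≈ 0.093644.
Cmin,ss = (D/Vd)·f/(1−f), so D = Cmin,ss·Vd·(1−f)/f.
D = 10 × 135 × (1−f)/f ≈ 10 × 135 × 9.67874 ≈ 13066.30 mg.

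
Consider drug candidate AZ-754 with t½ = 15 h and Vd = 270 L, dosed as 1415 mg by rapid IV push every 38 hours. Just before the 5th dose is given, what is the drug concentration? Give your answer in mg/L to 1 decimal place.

f = (1/2)^(τ/t½) = (1/2)^(38/15) ≈ 0.1727.
C₀ = D/Vd = 1415/270 ≈ 5.241 mg/L.
Before the 5th dose, 4 doses have been given. Superposition: Cmin = C₀·(f + f² + … + f^4).
≈ 5.241 × (0.1727 + 0.0298 + 0.0052 + 0.0009) ≈ 5.241 × 0.2086 ≈ 1.093 mg/L.

1.1 mg/L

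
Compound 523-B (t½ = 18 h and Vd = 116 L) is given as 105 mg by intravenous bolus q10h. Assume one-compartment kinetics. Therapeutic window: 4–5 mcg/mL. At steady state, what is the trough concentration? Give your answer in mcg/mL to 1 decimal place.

1.9 mcg/mL

τ/t½ = 10/18 ≈ 0.55556, so fraction remaining f = (1/2)^(10/18) ≈ 0.6804.
At steady state, accumulation factor R = 1/(1 − e^(−kτ)) ≈ 3.1289.
Single-dose peak C₀ = D/Vd = 105/116 ≈ 0.905 mcg/mL.
Steady-state peak Cmax,ss = C₀·R ≈ 0.905 × 3.1289 ≈ 2.832 mcg/mL.
Steady-state trough Cmin,ss = Cmax,ss·f ≈ 2.832 × 0.6804 ≈ 1.927 mcg/mL.
Trough 1.9 mcg/mL vs MEC 4 mcg/mL: subtherapeutic.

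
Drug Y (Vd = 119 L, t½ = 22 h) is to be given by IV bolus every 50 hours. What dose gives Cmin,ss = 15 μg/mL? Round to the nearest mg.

τ/t½ = 50/22 ≈ 2.2727, so f = (1/2)^(50/22) ≈ 0.206938.
Cmin,ss = (D/Vd)·f/(1−f), so D = Cmin,ss·Vd·(1−f)/f.
D = 15 × 119 × (1−f)/f ≈ 15 × 119 × 3.83237 ≈ 6840.78 mg.

6841 mg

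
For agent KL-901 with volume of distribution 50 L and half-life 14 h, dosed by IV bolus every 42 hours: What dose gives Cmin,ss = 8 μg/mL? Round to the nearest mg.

2800 mg

τ/t½ = 42/14 ≈ 3, so f = (1/2)^(42/14) ≈ 0.125000.
Cmin,ss = (D/Vd)·f/(1−f), so D = Cmin,ss·Vd·(1−f)/f.
D = 8 × 50 × (1−f)/f ≈ 8 × 50 × 7.00000 ≈ 2800.00 mg.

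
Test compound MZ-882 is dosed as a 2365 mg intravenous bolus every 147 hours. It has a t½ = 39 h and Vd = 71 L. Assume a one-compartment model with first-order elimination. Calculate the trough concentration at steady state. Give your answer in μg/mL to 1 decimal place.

k = ln2/t½ = ln2/39 ≈ 0.017773 h⁻¹; fraction remaining f = e^(−kτ) = e^(−0.017773×147) ≈ 0.0733.
Each bolus raises the concentration by D/Vd = 2365/71 ≈ 33.310 μg/mL.
Steady-state trough Cmin,ss = C₀·f/(1−f) ≈ 33.310 × 0.0733/0.9267 ≈ 2.635 μg/mL.

2.6 μg/mL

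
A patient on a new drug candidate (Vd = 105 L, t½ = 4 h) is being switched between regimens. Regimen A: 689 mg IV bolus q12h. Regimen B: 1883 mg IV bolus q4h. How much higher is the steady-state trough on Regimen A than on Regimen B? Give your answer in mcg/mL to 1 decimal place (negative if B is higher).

Regimen A: f = (1/2)^(12/4) ≈ 0.1250; Cmin,ss = (689/105)·f/(1−f) ≈ 0.937 mcg/mL.
Regimen B: f = (1/2)^(4/4) ≈ 0.5000; Cmin,ss = (1883/105)·f/(1−f) ≈ 17.933 mcg/mL.
Difference ≈ 0.937 − 17.933 ≈ -16.996 mcg/mL.

-17.0 mcg/mL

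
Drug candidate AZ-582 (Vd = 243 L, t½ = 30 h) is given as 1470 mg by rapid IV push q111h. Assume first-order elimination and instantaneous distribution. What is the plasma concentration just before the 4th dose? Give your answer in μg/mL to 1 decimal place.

0.5 μg/mL

f = (1/2)^(τ/t½) = (1/2)^(111/30) ≈ 0.0769.
C₀ = D/Vd = 1470/243 ≈ 6.049 μg/mL.
Before the 4th dose, 3 doses have been given. Superposition: Cmin = C₀·(f + f² + … + f^3).
≈ 6.049 × (0.0769 + 0.0059 + 0.0005) ≈ 6.049 × 0.0833 ≈ 0.504 μg/mL.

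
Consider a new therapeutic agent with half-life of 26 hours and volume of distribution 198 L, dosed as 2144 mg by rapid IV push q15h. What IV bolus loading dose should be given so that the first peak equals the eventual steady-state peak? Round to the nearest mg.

f = (1/2)^(15/26) ≈ 0.670392; accumulation ratio R = 1/(1−f) ≈ 3.03391.
Loading dose to hit Cmax,ss on first dose: D_load = D_maint·R ≈ 2144 × 3.03391 ≈ 6504.70 mg.

6505 mg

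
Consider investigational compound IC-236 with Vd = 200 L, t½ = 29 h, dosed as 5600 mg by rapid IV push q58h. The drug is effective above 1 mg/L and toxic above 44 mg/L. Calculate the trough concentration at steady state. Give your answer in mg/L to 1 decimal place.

The dosing interval is 2 half-lives, so f = 2^(−2) = 0.25.
At steady state, R = 1/(1 − 0.25) = 4/3.
Single-dose peak C₀ = D/Vd = 5600/200 = 28 mg/L.
Steady-state peak Cmax,ss = C₀·R = 28 × 4/3 ≈ 37.333 mg/L.
Steady-state trough Cmin,ss = Cmax,ss·f ≈ 37.333 × 0.25 ≈ 9.333 mg/L.
Trough 9.3 mg/L vs MEC 1 mg/L: adequate.

9.3 mg/L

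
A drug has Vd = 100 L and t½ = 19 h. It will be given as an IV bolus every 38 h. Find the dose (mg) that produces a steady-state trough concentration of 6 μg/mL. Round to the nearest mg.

τ/t½ = 38/19 ≈ 2, so f = (1/2)^(38/19) ≈ 0.250000.
Cmin,ss = (D/Vd)·f/(1−f), so D = Cmin,ss·Vd·(1−f)/f.
D = 6 × 100 × (1−f)/f ≈ 6 × 100 × 3.00000 ≈ 1800.00 mg.

1800 mg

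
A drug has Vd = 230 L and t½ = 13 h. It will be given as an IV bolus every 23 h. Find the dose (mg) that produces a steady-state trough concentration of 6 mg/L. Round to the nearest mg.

3324 mg

τ/t½ = 23/13 ≈ 1.7692, so f = (1/2)^(23/13) ≈ 0.293365.
Cmin,ss = (D/Vd)·f/(1−f), so D = Cmin,ss·Vd·(1−f)/f.
D = 6 × 230 × (1−f)/f ≈ 6 × 230 × 2.40872 ≈ 3324.03 mg.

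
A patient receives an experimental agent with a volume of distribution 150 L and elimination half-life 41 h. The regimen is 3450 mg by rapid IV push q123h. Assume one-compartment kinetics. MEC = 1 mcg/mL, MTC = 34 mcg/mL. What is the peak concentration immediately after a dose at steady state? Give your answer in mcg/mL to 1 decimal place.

τ = 123 h = 3 half-lives, so f = (1/2)^3 = 0.125.
Accumulation ratio R = 1/(1 − f) = 1/0.875 = 8/7.
Single-dose peak C₀ = D/Vd = 3450/150 = 23 mcg/mL.
Steady-state peak Cmax,ss = C₀·R = 23 × 8/7 ≈ 26.286 mcg/mL.
Peak 26.3 mcg/mL vs MTC 34 mcg/mL: below toxic threshold.

26.3 mcg/mL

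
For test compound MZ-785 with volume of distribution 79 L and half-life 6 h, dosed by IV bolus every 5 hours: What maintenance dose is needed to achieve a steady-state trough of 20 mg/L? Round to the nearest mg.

τ/t½ = 5/6 ≈ 0.83333, so f = (1/2)^(5/6) ≈ 0.561231.
Cmin,ss = (D/Vd)·f/(1−f), so D = Cmin,ss·Vd·(1−f)/f.
D = 20 × 79 × (1−f)/f ≈ 20 × 79 × 0.78180 ≈ 1235.24 mg.

1235 mg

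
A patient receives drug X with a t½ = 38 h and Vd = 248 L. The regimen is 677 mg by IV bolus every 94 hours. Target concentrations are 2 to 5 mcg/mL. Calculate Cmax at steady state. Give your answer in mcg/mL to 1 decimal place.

k = ln2/t½ = ln2/38 ≈ 0.018241 h⁻¹; fraction remaining f = e^(−kτ) = e^(−0.018241×94) ≈ 0.1800.
Accumulation ratio R = 1/(1 − f) ≈ 1/0.8200 ≈ 1.2195.
Each bolus raises the concentration by D/Vd = 677/248 ≈ 2.730 mcg/mL.
Steady-state peak Cmax,ss = C₀·R ≈ 2.730 × 1.2195 ≈ 3.329 mcg/mL.
Peak 3.3 mcg/mL vs MTC 5 mcg/mL: below toxic threshold.

3.3 mcg/mL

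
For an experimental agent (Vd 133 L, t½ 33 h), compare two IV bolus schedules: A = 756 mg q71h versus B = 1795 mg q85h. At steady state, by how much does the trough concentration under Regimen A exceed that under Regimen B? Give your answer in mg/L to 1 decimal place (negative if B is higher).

Regimen A: f = (1/2)^(71/33) ≈ 0.2251; Cmin,ss = (756/133)·f/(1−f) ≈ 1.651 mg/L.
Regimen B: f = (1/2)^(85/33) ≈ 0.1677; Cmin,ss = (1795/133)·f/(1−f) ≈ 2.719 mg/L.
Difference ≈ 1.651 − 2.719 ≈ -1.068 mg/L.

-1.1 mg/L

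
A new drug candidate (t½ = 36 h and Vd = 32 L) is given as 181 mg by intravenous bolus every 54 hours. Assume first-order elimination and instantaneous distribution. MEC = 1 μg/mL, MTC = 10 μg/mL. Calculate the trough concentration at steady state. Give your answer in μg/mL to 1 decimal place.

3.1 μg/mL

k = ln2/t½ = ln2/36 ≈ 0.019254 h⁻¹; fraction remaining f = e^(−kτ) = e^(−0.019254×54) ≈ 0.3536.
Single-dose peak C₀ = D/Vd = 181/32 ≈ 5.656 μg/mL.
Steady-state trough Cmin,ss = C₀·f/(1−f) ≈ 5.656 × 0.3536/0.6464 ≈ 3.094 μg/mL.
Trough 3.1 μg/mL vs MEC 1 μg/mL: adequate.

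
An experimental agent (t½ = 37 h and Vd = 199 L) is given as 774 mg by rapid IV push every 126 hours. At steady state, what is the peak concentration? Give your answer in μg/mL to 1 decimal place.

4.3 μg/mL

k = ln2/t½ = ln2/37 ≈ 0.018734 h⁻¹; fraction remaining f = e^(−kτ) = e^(−0.018734×126) ≈ 0.0944.
At steady state, accumulation factor R = 1/(1 − e^(−kτ)) ≈ 1.1042.
Each bolus raises the concentration by D/Vd = 774/199 ≈ 3.889 μg/mL.
Steady-state peak Cmax,ss = C₀·R ≈ 3.889 × 1.1042 ≈ 4.294 μg/mL.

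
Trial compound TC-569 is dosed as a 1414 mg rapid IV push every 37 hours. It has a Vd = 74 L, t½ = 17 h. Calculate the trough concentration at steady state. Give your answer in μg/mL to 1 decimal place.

5.4 μg/mL

Over one 37-h interval, 37/17 ≈ 2.1765 half-lives elapse, leaving f ≈ 0.2212 of each dose.
Single-dose peak C₀ = D/Vd = 1414/74 ≈ 19.108 μg/mL.
Steady-state trough Cmin,ss = C₀·f/(1−f) ≈ 19.108 × 0.2212/0.7788 ≈ 5.427 μg/mL.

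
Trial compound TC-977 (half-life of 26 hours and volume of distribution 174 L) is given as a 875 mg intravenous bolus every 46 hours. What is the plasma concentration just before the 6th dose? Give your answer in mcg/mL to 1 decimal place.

2.1 mcg/mL

f = (1/2)^(τ/t½) = (1/2)^(46/26) ≈ 0.2934.
C₀ = D/Vd = 875/174 ≈ 5.029 mcg/mL.
Before the 6th dose, 5 doses have been given. Superposition: Cmin = C₀·(f + f² + … + f^5).
≈ 5.029 × (0.2934 + 0.0861 + 0.0253 + 0.0074 + 0.0022) ≈ 5.029 × 0.4144 ≈ 2.084 mcg/mL.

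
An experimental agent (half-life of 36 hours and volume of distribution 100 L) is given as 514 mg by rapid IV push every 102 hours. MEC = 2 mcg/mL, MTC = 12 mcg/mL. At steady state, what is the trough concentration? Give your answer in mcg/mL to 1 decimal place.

0.8 mcg/mL

k = ln2/t½ = ln2/36 ≈ 0.019254 h⁻¹; fraction remaining f = e^(−kτ) = e^(−0.019254×102) ≈ 0.1403.
Accumulation ratio R = 1/(1 − f) ≈ 1/0.8597 ≈ 1.1632.
Each bolus raises the concentration by D/Vd = 514/100 ≈ 5.140 mcg/mL.
Cmax,ss = C₀/(1 − f) ≈ 5.140/0.8597 ≈ 5.979 mcg/mL.
One interval later, Cmin,ss = Cmax,ss·e^(−kτ) ≈ 5.979 × 0.1403 ≈ 0.839 mcg/mL.
Trough 0.8 mcg/mL vs MEC 2 mcg/mL: subtherapeutic.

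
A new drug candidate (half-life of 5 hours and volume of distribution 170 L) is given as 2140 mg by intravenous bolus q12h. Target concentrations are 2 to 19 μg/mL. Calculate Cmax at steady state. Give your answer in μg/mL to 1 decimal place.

τ/t½ = 12/5 ≈ 2.4, so fraction remaining f = (1/2)^(12/5) ≈ 0.1895.
Accumulation ratio R = 1/(1 − f) ≈ 1/0.8105 ≈ 1.2338.
Single-dose peak C₀ = D/Vd = 2140/170 ≈ 12.588 μg/mL.
Cmax,ss = C₀/(1 − f) ≈ 12.588/0.8105 ≈ 15.531 μg/mL.
Peak 15.5 μg/mL vs MTC 19 μg/mL: below toxic threshold.

15.5 μg/mL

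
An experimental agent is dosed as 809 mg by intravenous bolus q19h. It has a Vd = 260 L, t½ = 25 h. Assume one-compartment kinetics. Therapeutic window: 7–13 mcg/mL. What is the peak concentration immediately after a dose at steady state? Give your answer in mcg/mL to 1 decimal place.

7.6 mcg/mL

Over one 19-h interval, 19/25 ≈ 0.76 half-lives elapse, leaving f ≈ 0.5905 of each dose.
Accumulation ratio R = 1/(1 − f) ≈ 1/0.4095 ≈ 2.4420.
Each bolus raises the concentration by D/Vd = 809/260 ≈ 3.112 mcg/mL.
Steady-state peak Cmax,ss = C₀·R ≈ 3.112 × 2.4420 ≈ 7.600 mcg/mL.
Peak 7.6 mcg/mL vs MTC 13 mcg/mL: below toxic threshold.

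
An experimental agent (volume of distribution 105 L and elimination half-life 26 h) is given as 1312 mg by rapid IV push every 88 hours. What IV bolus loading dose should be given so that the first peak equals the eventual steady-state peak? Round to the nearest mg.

f = (1/2)^(88/26) ≈ 0.095748; accumulation ratio R = 1/(1−f) ≈ 1.10589.
Loading dose to hit Cmax,ss on first dose: D_load = D_maint·R ≈ 1312 × 1.10589 ≈ 1450.93 mg.

1451 mg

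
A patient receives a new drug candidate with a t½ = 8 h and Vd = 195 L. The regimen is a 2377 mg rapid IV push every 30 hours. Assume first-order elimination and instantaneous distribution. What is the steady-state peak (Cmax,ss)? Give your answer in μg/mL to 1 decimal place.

τ/t½ = 30/8 ≈ 3.75, so fraction remaining f = (1/2)^(30/8) ≈ 0.0743.
Accumulation ratio R = 1/(1 − f) ≈ 1/0.9257 ≈ 1.0803.
Each bolus raises the concentration by D/Vd = 2377/195 ≈ 12.190 μg/mL.
Cmax,ss = C₀/(1 − f) ≈ 12.190/0.9257 ≈ 13.168 μg/mL.

13.2 μg/mL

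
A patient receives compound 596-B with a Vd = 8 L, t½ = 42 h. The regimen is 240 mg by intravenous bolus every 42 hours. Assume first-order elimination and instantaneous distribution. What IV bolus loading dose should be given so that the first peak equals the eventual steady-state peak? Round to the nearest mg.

f = (1/2)^(42/42) ≈ 0.500000; accumulation ratio R = 1/(1−f) ≈ 2.00000.
Loading dose to hit Cmax,ss on first dose: D_load = D_maint·R ≈ 240 × 2.00000 ≈ 480.00 mg.

480 mg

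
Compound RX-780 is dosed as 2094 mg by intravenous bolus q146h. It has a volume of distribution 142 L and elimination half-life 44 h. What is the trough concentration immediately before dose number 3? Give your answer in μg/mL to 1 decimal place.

f = (1/2)^(τ/t½) = (1/2)^(146/44) ≈ 0.1003.
C₀ = D/Vd = 2094/142 ≈ 14.746 μg/mL.
Before the 3rd dose, 2 doses have been given. Superposition: Cmin = C₀·(f + f²).
≈ 14.746 × (0.1003 + 0.0101) ≈ 14.746 × 0.1104 ≈ 1.628 μg/mL.

1.6 μg/mL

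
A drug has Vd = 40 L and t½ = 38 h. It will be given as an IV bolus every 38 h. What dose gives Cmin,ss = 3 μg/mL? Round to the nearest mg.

τ/t½ = 38/38 ≈ 1, so f = (1/2)^(38/38) ≈ 0.500000.
Cmin,ss = (D/Vd)·f/(1−f), so D = Cmin,ss·Vd·(1−f)/f.
D = 3 × 40 × (1−f)/f ≈ 3 × 40 × 1.00000 ≈ 120.00 mg.

120 mg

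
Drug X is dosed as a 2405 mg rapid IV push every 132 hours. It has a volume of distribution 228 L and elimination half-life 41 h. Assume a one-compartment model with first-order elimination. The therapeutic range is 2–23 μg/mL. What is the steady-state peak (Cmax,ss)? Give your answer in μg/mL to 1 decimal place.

Over one 132-h interval, 132/41 ≈ 3.2195 half-lives elapse, leaving f ≈ 0.1074 of each dose.
At steady state, accumulation factor R = 1/(1 − e^(−kτ)) ≈ 1.1203.
Each bolus raises the concentration by D/Vd = 2405/228 ≈ 10.548 μg/mL.
Steady-state peak Cmax,ss = C₀·R ≈ 10.548 × 1.1203 ≈ 11.817 μg/mL.
Peak 11.8 μg/mL vs MTC 23 μg/mL: below toxic threshold.

11.8 μg/mL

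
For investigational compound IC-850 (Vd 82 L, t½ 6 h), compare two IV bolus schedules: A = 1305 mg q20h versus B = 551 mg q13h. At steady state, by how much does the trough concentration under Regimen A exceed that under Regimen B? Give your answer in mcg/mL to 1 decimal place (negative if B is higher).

Regimen A: f = (1/2)^(20/6) ≈ 0.0992; Cmin,ss = (1305/82)·f/(1−f) ≈ 1.753 mcg/mL.
Regimen B: f = (1/2)^(13/6) ≈ 0.2227; Cmin,ss = (551/82)·f/(1−f) ≈ 1.925 mcg/mL.
Difference ≈ 1.753 − 1.925 ≈ -0.172 mcg/mL.

-0.2 mcg/mL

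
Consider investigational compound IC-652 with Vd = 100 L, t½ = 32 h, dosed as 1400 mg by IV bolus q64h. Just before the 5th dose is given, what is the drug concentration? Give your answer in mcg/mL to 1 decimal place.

4.6 mcg/mL

f = (1/2)^(τ/t½) = (1/2)^(64/32) ≈ 0.2500.
C₀ = D/Vd = 1400/100 ≈ 14.000 mcg/mL.
Before the 5th dose, 4 doses have been given. Superposition: Cmin = C₀·(f + f² + … + f^4).
≈ 14.000 × (0.2500 + 0.0625 + 0.0156 + 0.0039) ≈ 14.000 × 0.3320 ≈ 4.648 mcg/mL.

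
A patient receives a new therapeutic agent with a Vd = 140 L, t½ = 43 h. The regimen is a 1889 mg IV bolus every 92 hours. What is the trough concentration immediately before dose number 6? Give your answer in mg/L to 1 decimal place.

4.0 mg/L

f = (1/2)^(τ/t½) = (1/2)^(92/43) ≈ 0.2270.
C₀ = D/Vd = 1889/140 ≈ 13.493 mg/L.
Before the 6th dose, 5 doses have been given. Superposition: Cmin = C₀·(f + f² + … + f^5).
≈ 13.493 × (0.2270 + 0.0515 + 0.0117 + 0.0027 + 0.0006) ≈ 13.493 × 0.2935 ≈ 3.960 mg/L.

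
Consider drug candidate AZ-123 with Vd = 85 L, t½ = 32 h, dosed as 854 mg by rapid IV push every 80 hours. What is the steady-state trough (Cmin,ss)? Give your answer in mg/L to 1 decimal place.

k = ln2/t½ = ln2/32 ≈ 0.021661 h⁻¹; fraction remaining f = e^(−kτ) = e^(−0.021661×80) ≈ 0.1768.
Accumulation ratio R = 1/(1 − f) ≈ 1/0.8232 ≈ 1.2148.
Each bolus raises the concentration by D/Vd = 854/85 ≈ 10.047 mg/L.
Steady-state peak Cmax,ss = C₀·R ≈ 10.047 × 1.2148 ≈ 12.205 mg/L.
Steady-state trough Cmin,ss = Cmax,ss·f ≈ 12.205 × 0.1768 ≈ 2.158 mg/L.

2.2 mg/L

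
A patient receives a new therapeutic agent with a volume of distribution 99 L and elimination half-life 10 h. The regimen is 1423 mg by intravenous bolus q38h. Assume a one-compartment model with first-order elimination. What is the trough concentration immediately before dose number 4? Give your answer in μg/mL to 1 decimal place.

f = (1/2)^(τ/t½) = (1/2)^(38/10) ≈ 0.0718.
C₀ = D/Vd = 1423/99 ≈ 14.374 μg/mL.
Before the 4th dose, 3 doses have been given. Superposition: Cmin = C₀·(f + f² + … + f^3).
≈ 14.374 × (0.0718 + 0.0052 + 0.0004) ≈ 14.374 × 0.0774 ≈ 1.113 μg/mL.

1.1 μg/mL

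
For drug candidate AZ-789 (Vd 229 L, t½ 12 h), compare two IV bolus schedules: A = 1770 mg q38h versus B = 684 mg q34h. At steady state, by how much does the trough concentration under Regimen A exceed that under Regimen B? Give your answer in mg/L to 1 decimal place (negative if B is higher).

0.5 mg/L

Regimen A: f = (1/2)^(38/12) ≈ 0.1114; Cmin,ss = (1770/229)·f/(1−f) ≈ 0.969 mg/L.
Regimen B: f = (1/2)^(34/12) ≈ 0.1403; Cmin,ss = (684/229)·f/(1−f) ≈ 0.487 mg/L.
Difference ≈ 0.969 − 0.487 ≈ 0.482 mg/L.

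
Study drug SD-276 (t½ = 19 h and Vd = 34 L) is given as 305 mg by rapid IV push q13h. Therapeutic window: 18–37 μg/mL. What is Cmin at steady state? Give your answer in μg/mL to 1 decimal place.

Over one 13-h interval, 13/19 ≈ 0.68421 half-lives elapse, leaving f ≈ 0.6223 of each dose.
Single-dose peak C₀ = D/Vd = 305/34 ≈ 8.971 μg/mL.
Steady-state trough Cmin,ss = C₀·f/(1−f) ≈ 8.971 × 0.6223/0.3777 ≈ 14.781 μg/mL.
Trough 14.8 μg/mL vs MEC 18 μg/mL: subtherapeutic.

14.8 μg/mL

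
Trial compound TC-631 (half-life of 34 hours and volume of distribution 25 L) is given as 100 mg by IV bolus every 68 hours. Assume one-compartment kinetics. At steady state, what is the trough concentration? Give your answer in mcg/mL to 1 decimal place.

1.3 mcg/mL

τ = 68 h = 2 half-lives, so f = (1/2)^2 = 0.25.
At steady state, R = 1/(1 − 0.25) = 4/3.
Single-dose peak C₀ = D/Vd = 100/25 = 4 mcg/mL.
Steady-state peak Cmax,ss = C₀·R = 4 × 4/3 ≈ 5.333 mcg/mL.
Steady-state trough Cmin,ss = Cmax,ss·f ≈ 5.333 × 0.25 ≈ 1.333 mcg/mL.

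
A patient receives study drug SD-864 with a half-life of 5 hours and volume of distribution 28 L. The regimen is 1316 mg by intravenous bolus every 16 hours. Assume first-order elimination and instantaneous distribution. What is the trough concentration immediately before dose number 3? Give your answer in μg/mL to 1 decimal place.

f = (1/2)^(τ/t½) = (1/2)^(16/5) ≈ 0.1088.
C₀ = D/Vd = 1316/28 ≈ 47.000 μg/mL.
Before the 3rd dose, 2 doses have been given. Superposition: Cmin = C₀·(f + f²).
≈ 47.000 × (0.1088 + 0.0118) ≈ 47.000 × 0.1206 ≈ 5.668 μg/mL.

5.7 μg/mL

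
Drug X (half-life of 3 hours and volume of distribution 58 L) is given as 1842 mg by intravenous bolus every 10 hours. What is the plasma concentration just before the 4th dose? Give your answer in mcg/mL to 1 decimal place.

f = (1/2)^(τ/t½) = (1/2)^(10/3) ≈ 0.0992.
C₀ = D/Vd = 1842/58 ≈ 31.759 mcg/mL.
Before the 4th dose, 3 doses have been given. Superposition: Cmin = C₀·(f + f² + … + f^3).
≈ 31.759 × (0.0992 + 0.0098 + 0.0010) ≈ 31.759 × 0.1100 ≈ 3.493 mcg/mL.

3.5 mcg/mL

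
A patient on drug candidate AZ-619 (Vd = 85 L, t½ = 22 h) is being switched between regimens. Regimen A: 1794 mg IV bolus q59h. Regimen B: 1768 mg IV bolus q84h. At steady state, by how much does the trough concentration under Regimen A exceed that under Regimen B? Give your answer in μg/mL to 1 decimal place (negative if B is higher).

Regimen A: f = (1/2)^(59/22) ≈ 0.1558; Cmin,ss = (1794/85)·f/(1−f) ≈ 3.895 μg/mL.
Regimen B: f = (1/2)^(84/22) ≈ 0.0709; Cmin,ss = (1768/85)·f/(1−f) ≈ 1.587 μg/mL.
Difference ≈ 3.895 − 1.587 ≈ 2.308 μg/mL.

2.3 μg/mL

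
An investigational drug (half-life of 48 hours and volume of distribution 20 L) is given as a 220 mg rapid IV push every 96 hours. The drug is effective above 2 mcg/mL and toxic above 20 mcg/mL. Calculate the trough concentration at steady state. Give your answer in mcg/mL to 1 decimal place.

The dosing interval is 2 half-lives, so f = 2^(−2) = 0.25.
Accumulation ratio R = 1/(1 − f) = 1/0.75 = 4/3.
Single-dose peak C₀ = D/Vd = 220/20 = 11 mcg/mL.
Steady-state peak Cmax,ss = C₀·R = 11 × 4/3 ≈ 14.667 mcg/mL.
Steady-state trough Cmin,ss = Cmax,ss·f ≈ 14.667 × 0.25 ≈ 3.667 mcg/mL.
Trough 3.7 mcg/mL vs MEC 2 mcg/mL: adequate.

3.7 mcg/mL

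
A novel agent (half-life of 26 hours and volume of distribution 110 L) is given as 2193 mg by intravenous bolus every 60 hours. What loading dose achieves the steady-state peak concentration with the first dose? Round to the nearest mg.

f = (1/2)^(60/26) ≈ 0.201983; accumulation ratio R = 1/(1−f) ≈ 1.25311.
Loading dose to hit Cmax,ss on first dose: D_load = D_maint·R ≈ 2193 × 1.25311 ≈ 2748.07 mg.

2748 mg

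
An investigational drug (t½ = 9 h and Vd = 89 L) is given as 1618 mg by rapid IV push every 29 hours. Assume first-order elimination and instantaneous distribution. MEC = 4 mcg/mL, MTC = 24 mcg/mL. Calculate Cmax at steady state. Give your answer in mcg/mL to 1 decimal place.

20.4 mcg/mL

Over one 29-h interval, 29/9 ≈ 3.2222 half-lives elapse, leaving f ≈ 0.1072 of each dose.
At steady state, accumulation factor R = 1/(1 − e^(−kτ)) ≈ 1.1201.
Each bolus raises the concentration by D/Vd = 1618/89 ≈ 18.180 mcg/mL.
Steady-state peak Cmax,ss = C₀·R ≈ 18.180 × 1.1201 ≈ 20.363 mcg/mL.
Peak 20.4 mcg/mL vs MTC 24 mcg/mL: below toxic threshold.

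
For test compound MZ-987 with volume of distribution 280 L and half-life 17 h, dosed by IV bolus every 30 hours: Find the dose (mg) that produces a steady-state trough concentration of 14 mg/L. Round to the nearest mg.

9400 mg

τ/t½ = 30/17 ≈ 1.7647, so f = (1/2)^(30/17) ≈ 0.294287.
Cmin,ss = (D/Vd)·f/(1−f), so D = Cmin,ss·Vd·(1−f)/f.
D = 14 × 280 × (1−f)/f ≈ 14 × 280 × 2.39804 ≈ 9400.32 mg.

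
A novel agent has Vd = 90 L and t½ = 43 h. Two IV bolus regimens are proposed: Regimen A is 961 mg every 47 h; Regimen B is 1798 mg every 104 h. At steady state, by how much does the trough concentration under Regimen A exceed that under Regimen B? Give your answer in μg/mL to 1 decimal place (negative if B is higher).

4.8 μg/mL

Regimen A: f = (1/2)^(47/43) ≈ 0.4688; Cmin,ss = (961/90)·f/(1−f) ≈ 9.423 μg/mL.
Regimen B: f = (1/2)^(104/43) ≈ 0.1870; Cmin,ss = (1798/90)·f/(1−f) ≈ 4.595 μg/mL.
Difference ≈ 9.423 − 4.595 ≈ 4.828 μg/mL.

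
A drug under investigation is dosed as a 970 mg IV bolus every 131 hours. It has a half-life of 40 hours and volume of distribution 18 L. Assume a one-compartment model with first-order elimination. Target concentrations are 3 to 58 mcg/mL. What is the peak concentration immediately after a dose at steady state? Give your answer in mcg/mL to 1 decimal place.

60.1 mcg/mL

k = ln2/t½ = ln2/40 ≈ 0.017329 h⁻¹; fraction remaining f = e^(−kτ) = e^(−0.017329×131) ≈ 0.1033.
Accumulation ratio R = 1/(1 − f) ≈ 1/0.8967 ≈ 1.1152.
Each bolus raises the concentration by D/Vd = 970/18 ≈ 53.889 mcg/mL.
Steady-state peak Cmax,ss = C₀·R ≈ 53.889 × 1.1152 ≈ 60.097 mcg/mL.
Peak 60.1 mcg/mL vs MTC 58 mcg/mL: exceeds toxic threshold.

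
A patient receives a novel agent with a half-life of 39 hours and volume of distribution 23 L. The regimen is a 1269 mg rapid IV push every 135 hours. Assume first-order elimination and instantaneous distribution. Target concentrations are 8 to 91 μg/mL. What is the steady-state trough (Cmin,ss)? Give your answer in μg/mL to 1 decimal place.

τ/t½ = 135/39 ≈ 3.4615, so fraction remaining f = (1/2)^(135/39) ≈ 0.0908.
At steady state, accumulation factor R = 1/(1 − e^(−kτ)) ≈ 1.0999.
Each bolus raises the concentration by D/Vd = 1269/23 ≈ 55.174 μg/mL.
Steady-state peak Cmax,ss = C₀·R ≈ 55.174 × 1.0999 ≈ 60.686 μg/mL.
Steady-state trough Cmin,ss = Cmax,ss·f ≈ 60.686 × 0.0908 ≈ 5.510 μg/mL.
Trough 5.5 μg/mL vs MEC 8 μg/mL: subtherapeutic.

5.5 μg/mL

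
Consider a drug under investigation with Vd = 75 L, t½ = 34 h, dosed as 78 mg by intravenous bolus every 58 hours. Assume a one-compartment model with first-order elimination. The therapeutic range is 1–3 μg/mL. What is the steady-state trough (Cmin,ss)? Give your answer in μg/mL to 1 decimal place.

τ/t½ = 58/34 ≈ 1.7059, so fraction remaining f = (1/2)^(58/34) ≈ 0.3065.
Accumulation ratio R = 1/(1 − f) ≈ 1/0.6935 ≈ 1.4420.
Each bolus raises the concentration by D/Vd = 78/75 ≈ 1.040 μg/mL.
Steady-state peak Cmax,ss = C₀·R ≈ 1.040 × 1.4420 ≈ 1.500 μg/mL.
Steady-state trough Cmin,ss = Cmax,ss·f ≈ 1.500 × 0.3065 ≈ 0.460 μg/mL.
Trough 0.5 μg/mL vs MEC 1 μg/mL: subtherapeutic.

0.5 μg/mL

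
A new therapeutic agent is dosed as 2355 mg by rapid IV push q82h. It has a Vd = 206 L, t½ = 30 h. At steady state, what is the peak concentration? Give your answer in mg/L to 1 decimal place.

13.5 mg/L

τ/t½ = 82/30 ≈ 2.7333, so fraction remaining f = (1/2)^(82/30) ≈ 0.1504.
At steady state, accumulation factor R = 1/(1 − e^(−kτ)) ≈ 1.1770.
Single-dose peak C₀ = D/Vd = 2355/206 ≈ 11.432 mg/L.
Cmax,ss = C₀/(1 − f) ≈ 11.432/0.8496 ≈ 13.456 mg/L.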